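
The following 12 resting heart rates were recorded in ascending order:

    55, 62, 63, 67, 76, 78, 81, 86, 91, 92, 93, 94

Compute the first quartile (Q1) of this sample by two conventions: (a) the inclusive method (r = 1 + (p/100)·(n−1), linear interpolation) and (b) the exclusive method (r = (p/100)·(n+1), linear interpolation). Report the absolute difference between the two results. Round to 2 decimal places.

2.00

n = 12.
(a) r = 3.75; between ranks 3 (63) and 4 (67): 66.
(b) r = 3.25; between ranks 3 (63) and 4 (67): 64.
|66 − 64| = 2.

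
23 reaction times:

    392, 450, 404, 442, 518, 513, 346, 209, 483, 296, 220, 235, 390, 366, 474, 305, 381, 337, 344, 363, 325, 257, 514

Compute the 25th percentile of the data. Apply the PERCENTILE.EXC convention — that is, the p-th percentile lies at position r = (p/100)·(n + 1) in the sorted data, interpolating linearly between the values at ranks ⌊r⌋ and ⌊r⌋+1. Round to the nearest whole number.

305

Sorted: 209, 220, 235, 257, 296, 305, 325, 337, 344, 346, 363, 366, 381, 390, 392, 404, 442, 450, 474, 483, 513, 514, 518.
n = 23.
r = (25/100)·(23 + 1) = 6.
r is an integer, so P25 is the value at rank 6: 305.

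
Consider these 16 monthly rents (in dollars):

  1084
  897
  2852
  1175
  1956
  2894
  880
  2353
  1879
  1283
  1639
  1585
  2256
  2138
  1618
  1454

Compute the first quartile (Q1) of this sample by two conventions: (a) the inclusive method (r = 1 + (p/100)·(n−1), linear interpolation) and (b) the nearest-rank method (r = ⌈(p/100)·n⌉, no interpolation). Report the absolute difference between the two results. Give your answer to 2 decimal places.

81.00

Sorted: 880, 897, 1084, 1175, 1283, 1454, 1585, 1618, 1639, 1879, 1956, 2138, 2256, 2353, 2852, 2894.
n = 16.
(a) r = 4.75; between ranks 4 (1175) and 5 (1283): 1256.
(b) the nearest-rank method: rank 4 → 1175.
|1256 − 1175| = 81.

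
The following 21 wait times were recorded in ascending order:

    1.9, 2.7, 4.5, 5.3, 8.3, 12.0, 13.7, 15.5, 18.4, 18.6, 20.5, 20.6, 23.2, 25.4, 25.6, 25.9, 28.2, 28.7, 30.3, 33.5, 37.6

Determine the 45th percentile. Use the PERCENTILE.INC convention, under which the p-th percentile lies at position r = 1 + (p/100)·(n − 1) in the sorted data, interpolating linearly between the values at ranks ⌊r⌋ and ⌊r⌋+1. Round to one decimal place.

18.6

n = 21.
r = 1 + (45/100)·(21 − 1) = 1 + 9 = 10.
r is an integer, so P45 is the value at rank 10: 18.6.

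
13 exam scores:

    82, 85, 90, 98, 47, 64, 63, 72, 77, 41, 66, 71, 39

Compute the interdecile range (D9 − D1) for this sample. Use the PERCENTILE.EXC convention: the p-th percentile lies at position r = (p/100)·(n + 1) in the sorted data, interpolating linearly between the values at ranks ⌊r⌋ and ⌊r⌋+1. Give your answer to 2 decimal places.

55.00

Sorted: 39, 41, 47, 63, 64, 66, 71, 72, 77, 82, 85, 90, 98.
n = 13.
P10: r = 1.4; ranks 1–2 are 39, 41; interpolating gives 39.8.
P90: r = 12.6; ranks 12–13 are 90, 98; interpolating gives 94.8.
Difference: 94.8 − 39.8 = 55.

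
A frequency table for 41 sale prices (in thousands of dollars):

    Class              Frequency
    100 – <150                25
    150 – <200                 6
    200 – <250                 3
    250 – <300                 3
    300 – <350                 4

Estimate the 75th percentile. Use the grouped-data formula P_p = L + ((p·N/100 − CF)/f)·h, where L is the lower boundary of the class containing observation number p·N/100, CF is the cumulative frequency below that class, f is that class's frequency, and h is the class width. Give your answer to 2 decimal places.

N = 41; target position k = 75/100 · 41 = 30.75.
Cumulative frequencies: 25, 31, 34, 37, 41.
Observation 30.75 falls in the class 150 – <200.
L = 150, CF = 25, f = 6, h = 50.
P75 = 150 + ((30.75 − 25)/6)·50 = 150 + 47.9167 = 197.917.

197.92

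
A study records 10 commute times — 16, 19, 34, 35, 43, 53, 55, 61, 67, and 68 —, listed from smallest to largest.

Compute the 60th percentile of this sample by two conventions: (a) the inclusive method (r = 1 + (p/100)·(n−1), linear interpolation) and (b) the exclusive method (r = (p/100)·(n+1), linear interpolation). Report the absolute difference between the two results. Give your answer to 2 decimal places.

0.40

n = 10.
(a) r = 6.4; between ranks 6 (53) and 7 (55): 53.8.
(b) r = 6.6; between ranks 6 (53) and 7 (55): 54.2.
|53.8 − 54.2| = 0.4.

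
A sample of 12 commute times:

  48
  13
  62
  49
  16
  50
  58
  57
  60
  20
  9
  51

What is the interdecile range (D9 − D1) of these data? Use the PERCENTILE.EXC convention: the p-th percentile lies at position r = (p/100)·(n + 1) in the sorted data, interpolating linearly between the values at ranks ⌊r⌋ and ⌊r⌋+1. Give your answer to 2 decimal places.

51.20

Sorted: 9, 13, 16, 20, 48, 49, 50, 51, 57, 58, 60, 62.
n = 12.
P10: r = 1.3; ranks 1–2 are 9, 13; interpolating gives 10.2.
P90: r = 11.7; ranks 11–12 are 60, 62; interpolating gives 61.4.
Difference: 61.4 − 10.2 = 51.2.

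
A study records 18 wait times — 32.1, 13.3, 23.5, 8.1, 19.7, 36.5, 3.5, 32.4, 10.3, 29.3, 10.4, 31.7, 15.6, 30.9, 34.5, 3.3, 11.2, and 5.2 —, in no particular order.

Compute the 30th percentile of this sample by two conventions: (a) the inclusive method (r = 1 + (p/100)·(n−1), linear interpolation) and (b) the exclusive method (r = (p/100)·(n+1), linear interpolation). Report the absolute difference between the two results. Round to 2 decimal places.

Sorted: 3.3, 3.5, 5.2, 8.1, 10.3, 10.4, 11.2, 13.3, 15.6, 19.7, 23.5, 29.3, 30.9, 31.7, 32.1, 32.4, 34.5, 36.5.
n = 18.
(a) r = 6.1; between ranks 6 (10.4) and 7 (11.2): 10.48.
(b) r = 5.7; between ranks 5 (10.3) and 6 (10.4): 10.37.
|10.48 − 10.37| = 0.11.

0.11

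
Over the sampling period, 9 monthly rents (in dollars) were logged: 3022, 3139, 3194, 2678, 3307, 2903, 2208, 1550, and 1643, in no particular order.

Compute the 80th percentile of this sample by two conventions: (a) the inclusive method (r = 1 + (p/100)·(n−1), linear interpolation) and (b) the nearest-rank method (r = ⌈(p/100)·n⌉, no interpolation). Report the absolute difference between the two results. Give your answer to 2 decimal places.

33.00

Sorted: 1550, 1643, 2208, 2678, 2903, 3022, 3139, 3194, 3307.
n = 9.
(a) r = 7.4; between ranks 7 (3139) and 8 (3194): 3161.
(b) the nearest-rank method: rank 8 → 3194.
|3161 − 3194| = 33.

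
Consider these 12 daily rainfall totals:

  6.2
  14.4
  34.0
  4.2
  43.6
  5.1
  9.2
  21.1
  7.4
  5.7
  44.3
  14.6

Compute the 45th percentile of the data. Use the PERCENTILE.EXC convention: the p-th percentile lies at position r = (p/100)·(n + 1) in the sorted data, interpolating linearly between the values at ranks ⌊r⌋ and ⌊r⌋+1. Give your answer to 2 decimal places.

8.93

Sorted: 4.2, 5.1, 5.7, 6.2, 7.4, 9.2, 14.4, 14.6, 21.1, 34.0, 43.6, 44.3.
n = 12.
r = (45/100)·(12 + 1) = 5.85.
Rank 5 is 7.4 and rank 6 is 9.2.
Interpolate: 7.4 + 0.85·(9.2 − 7.4) = 7.4 + 0.85·1.8 = 8.93.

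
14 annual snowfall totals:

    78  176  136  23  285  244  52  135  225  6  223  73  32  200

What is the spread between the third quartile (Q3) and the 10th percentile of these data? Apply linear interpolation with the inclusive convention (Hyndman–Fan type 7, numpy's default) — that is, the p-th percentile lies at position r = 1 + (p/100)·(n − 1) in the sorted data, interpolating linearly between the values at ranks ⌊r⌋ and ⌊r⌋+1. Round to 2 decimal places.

Sorted: 6, 23, 32, 52, 73, 78, 135, 136, 176, 200, 223, 225, 244, 285.
n = 14.
P10: r = 2.3; ranks 2–3 are 23, 32; interpolating gives 25.7.
P75: r = 10.75; ranks 10–11 are 200, 223; interpolating gives 217.25.
Difference: 217.25 − 25.7 = 191.55.

191.55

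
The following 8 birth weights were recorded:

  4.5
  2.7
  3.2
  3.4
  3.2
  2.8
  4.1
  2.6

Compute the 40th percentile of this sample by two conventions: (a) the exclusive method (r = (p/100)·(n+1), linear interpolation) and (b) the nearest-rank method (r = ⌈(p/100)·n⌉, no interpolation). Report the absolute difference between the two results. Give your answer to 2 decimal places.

0.16

Sorted: 2.6, 2.7, 2.8, 3.2, 3.2, 3.4, 4.1, 4.5.
n = 8.
(a) r = 3.6; between ranks 3 (2.8) and 4 (3.2): 3.04.
(b) the nearest-rank method: rank 4 → 3.2.
|3.04 − 3.2| = 0.16.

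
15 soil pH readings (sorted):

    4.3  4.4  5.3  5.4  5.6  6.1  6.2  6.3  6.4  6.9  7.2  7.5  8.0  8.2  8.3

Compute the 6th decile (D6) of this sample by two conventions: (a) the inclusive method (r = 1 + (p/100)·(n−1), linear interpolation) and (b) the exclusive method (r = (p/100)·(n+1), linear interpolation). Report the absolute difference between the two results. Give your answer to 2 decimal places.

n = 15.
(a) r = 9.4; between ranks 9 (6.4) and 10 (6.9): 6.6.
(b) r = 9.6; between ranks 9 (6.4) and 10 (6.9): 6.7.
|6.6 − 6.7| = 0.1.

0.10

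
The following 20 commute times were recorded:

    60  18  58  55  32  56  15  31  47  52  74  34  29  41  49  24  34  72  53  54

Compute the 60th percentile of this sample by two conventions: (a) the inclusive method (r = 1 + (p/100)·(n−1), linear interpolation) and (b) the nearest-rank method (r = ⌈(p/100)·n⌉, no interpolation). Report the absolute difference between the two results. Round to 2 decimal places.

Sorted: 15, 18, 24, 29, 31, 32, 34, 34, 41, 47, 49, 52, 53, 54, 55, 56, 58, 60, 72, 74.
n = 20.
(a) r = 12.4; between ranks 12 (52) and 13 (53): 52.4.
(b) the nearest-rank method: rank 12 → 52.
|52.4 − 52| = 0.4.

0.40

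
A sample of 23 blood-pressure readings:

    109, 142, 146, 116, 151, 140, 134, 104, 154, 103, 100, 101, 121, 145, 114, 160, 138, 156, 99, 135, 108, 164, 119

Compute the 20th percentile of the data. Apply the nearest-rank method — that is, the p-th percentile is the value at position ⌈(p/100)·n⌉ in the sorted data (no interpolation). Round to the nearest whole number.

Sorted: 99, 100, 101, 103, 104, 108, 109, 114, 116, 119, 121, 134, 135, 138, 140, 142, 145, 146, 151, 154, 156, 160, 164.
n = 23.
Position = ⌈20/100 · 23⌉ = ⌈4.6⌉ = 5.
The value at rank 5 is 104.

104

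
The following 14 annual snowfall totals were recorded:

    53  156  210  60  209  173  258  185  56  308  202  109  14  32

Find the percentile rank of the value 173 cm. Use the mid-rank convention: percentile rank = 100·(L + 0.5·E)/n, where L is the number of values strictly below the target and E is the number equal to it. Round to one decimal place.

Sorted: 14, 32, 53, 56, 60, 109, 156, 173, 185, 202, 209, 210, 258, 308.
Count below 173: L = 7; count equal: E = 1; n = 14.
Percentile rank = 100·(7 + 0.5·1)/14 = 100·7.5/14 = 53.57.

53.6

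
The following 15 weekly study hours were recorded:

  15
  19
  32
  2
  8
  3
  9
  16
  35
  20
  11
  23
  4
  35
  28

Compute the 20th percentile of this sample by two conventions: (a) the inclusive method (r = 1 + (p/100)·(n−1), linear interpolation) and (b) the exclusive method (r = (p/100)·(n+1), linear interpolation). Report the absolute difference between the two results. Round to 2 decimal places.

Sorted: 2, 3, 4, 8, 9, 11, 15, 16, 19, 20, 23, 28, 32, 35, 35.
n = 15.
(a) r = 3.8; between ranks 3 (4) and 4 (8): 7.2.
(b) r = 3.2; between ranks 3 (4) and 4 (8): 4.8.
|7.2 − 4.8| = 2.4.

2.40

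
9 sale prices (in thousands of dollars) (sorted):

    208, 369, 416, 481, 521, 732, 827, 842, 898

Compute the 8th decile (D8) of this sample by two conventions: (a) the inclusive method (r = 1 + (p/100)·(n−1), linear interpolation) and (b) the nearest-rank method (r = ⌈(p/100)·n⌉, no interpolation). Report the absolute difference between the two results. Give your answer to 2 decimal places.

9.00

n = 9.
(a) r = 7.4; between ranks 7 (827) and 8 (842): 833.
(b) the nearest-rank method: rank 8 → 842.
|833 − 842| = 9.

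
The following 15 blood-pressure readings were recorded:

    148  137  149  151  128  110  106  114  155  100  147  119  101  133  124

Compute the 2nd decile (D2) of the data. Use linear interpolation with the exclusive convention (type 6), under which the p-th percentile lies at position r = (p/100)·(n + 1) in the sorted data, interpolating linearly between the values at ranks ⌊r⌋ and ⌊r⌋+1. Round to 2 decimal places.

Sorted: 100, 101, 106, 110, 114, 119, 124, 128, 133, 137, 147, 148, 149, 151, 155.
n = 15.
r = (20/100)·(15 + 1) = 3.2.
Rank 3 is 106 and rank 4 is 110.
Interpolate: 106 + 0.2·(110 − 106) = 106 + 0.2·4 = 106.8.

106.80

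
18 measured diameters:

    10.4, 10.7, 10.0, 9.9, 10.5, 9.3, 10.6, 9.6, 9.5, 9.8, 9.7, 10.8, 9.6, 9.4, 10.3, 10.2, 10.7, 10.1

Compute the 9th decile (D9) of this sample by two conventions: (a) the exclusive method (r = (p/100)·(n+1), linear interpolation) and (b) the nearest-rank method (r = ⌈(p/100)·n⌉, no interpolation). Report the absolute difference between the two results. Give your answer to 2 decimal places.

0.01

Sorted: 9.3, 9.4, 9.5, 9.6, 9.6, 9.7, 9.8, 9.9, 10.0, 10.1, 10.2, 10.3, 10.4, 10.5, 10.6, 10.7, 10.7, 10.8.
n = 18.
(a) r = 17.1; between ranks 17 (10.7) and 18 (10.8): 10.71.
(b) the nearest-rank method: rank 17 → 10.7.
|10.71 − 10.7| = 0.01.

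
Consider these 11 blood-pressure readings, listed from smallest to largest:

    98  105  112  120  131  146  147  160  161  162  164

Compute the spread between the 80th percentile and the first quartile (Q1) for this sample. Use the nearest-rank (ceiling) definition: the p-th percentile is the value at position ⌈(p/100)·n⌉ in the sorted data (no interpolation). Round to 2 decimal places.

49.00

n = 11.
P25: rank ⌈25/100·11⌉ = 3 → 112.
P80: rank ⌈80/100·11⌉ = 9 → 161.
Difference: 161 − 112 = 49.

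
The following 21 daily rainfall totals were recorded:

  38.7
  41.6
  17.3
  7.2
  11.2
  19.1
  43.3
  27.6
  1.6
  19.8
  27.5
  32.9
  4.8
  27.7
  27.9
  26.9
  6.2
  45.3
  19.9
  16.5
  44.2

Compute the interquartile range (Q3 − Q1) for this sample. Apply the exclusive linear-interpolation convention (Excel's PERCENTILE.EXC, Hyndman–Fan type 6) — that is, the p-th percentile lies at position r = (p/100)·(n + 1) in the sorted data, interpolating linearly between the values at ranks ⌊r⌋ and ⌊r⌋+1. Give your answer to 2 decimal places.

21.95

Sorted: 1.6, 4.8, 6.2, 7.2, 11.2, 16.5, 17.3, 19.1, 19.8, 19.9, 26.9, 27.5, 27.6, 27.7, 27.9, 32.9, 38.7, 41.6, 43.3, 44.2, 45.3.
n = 21.
P25: r = 5.5; ranks 5–6 are 11.2, 16.5; interpolating gives 13.85.
P75: r = 16.5; ranks 16–17 are 32.9, 38.7; interpolating gives 35.8.
Difference: 35.8 − 13.85 = 21.95.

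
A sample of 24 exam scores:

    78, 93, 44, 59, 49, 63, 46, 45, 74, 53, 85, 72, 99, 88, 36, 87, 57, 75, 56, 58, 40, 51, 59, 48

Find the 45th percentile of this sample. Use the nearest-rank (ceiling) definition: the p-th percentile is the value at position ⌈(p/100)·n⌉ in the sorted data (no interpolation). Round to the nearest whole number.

Sorted: 36, 40, 44, 45, 46, 48, 49, 51, 53, 56, 57, 58, 59, 59, 63, 72, 74, 75, 78, 85, 87, 88, 93, 99.
n = 24.
Position = ⌈45/100 · 24⌉ = ⌈10.8⌉ = 11.
The value at rank 11 is 57.

57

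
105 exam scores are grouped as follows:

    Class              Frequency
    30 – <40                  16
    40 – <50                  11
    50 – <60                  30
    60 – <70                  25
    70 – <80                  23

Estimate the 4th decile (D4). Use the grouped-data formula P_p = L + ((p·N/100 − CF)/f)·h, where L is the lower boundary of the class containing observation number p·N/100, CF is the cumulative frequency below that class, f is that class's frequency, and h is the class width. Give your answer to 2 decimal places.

N = 105; target position k = 40/100 · 105 = 42.
Cumulative frequencies: 16, 27, 57, 82, 105.
Observation 42 falls in the class 50 – <60.
L = 50, CF = 27, f = 30, h = 10.
P40 = 50 + ((42 − 27)/30)·10 = 50 + 5 = 55.

55.00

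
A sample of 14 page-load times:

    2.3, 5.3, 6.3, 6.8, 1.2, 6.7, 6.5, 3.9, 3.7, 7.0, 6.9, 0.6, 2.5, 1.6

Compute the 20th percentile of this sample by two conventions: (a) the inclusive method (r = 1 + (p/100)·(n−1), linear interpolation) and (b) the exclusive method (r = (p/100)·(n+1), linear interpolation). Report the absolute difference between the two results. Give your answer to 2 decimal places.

0.42

Sorted: 0.6, 1.2, 1.6, 2.3, 2.5, 3.7, 3.9, 5.3, 6.3, 6.5, 6.7, 6.8, 6.9, 7.0.
n = 14.
(a) r = 3.6; between ranks 3 (1.6) and 4 (2.3): 2.02.
(b) r = 3 → value at rank 3 = 1.6.
|2.02 − 1.6| = 0.42.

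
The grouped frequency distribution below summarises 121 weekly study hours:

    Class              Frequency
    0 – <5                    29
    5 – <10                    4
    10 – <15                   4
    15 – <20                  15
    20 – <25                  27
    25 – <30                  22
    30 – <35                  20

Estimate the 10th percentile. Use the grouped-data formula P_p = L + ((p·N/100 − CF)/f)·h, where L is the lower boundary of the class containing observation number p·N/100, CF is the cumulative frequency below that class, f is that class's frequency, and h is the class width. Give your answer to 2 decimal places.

2.09

N = 121; target position k = 10/100 · 121 = 12.1.
Cumulative frequencies: 29, 33, 37, 52, 79, 101, 121.
Observation 12.1 falls in the class 0 – <5.
L = 0, CF = 0, f = 29, h = 5.
P10 = 0 + ((12.1 − 0)/29)·5 = 0 + 2.08621 = 2.08621.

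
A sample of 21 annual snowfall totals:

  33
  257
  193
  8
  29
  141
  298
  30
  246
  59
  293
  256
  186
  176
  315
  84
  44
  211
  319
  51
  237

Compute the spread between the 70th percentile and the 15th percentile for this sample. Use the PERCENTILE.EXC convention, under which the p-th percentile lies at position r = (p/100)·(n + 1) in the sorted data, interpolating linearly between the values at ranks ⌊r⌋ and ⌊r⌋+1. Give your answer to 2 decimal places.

219.10

Sorted: 8, 29, 30, 33, 44, 51, 59, 84, 141, 176, 186, 193, 211, 237, 246, 256, 257, 293, 298, 315, 319.
n = 21.
P15: r = 3.3; ranks 3–4 are 30, 33; interpolating gives 30.9.
P70: r = 15.4; ranks 15–16 are 246, 256; interpolating gives 250.
Difference: 250 − 30.9 = 219.1.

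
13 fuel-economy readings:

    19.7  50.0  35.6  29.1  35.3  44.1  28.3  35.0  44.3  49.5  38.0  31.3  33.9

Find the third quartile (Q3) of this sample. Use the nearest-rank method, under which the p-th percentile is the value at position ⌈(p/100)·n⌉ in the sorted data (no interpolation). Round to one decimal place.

44.1

Sorted: 19.7, 28.3, 29.1, 31.3, 33.9, 35.0, 35.3, 35.6, 38.0, 44.1, 44.3, 49.5, 50.0.
n = 13.
Position = ⌈75/100 · 13⌉ = ⌈9.75⌉ = 10.
The value at rank 10 is 44.1.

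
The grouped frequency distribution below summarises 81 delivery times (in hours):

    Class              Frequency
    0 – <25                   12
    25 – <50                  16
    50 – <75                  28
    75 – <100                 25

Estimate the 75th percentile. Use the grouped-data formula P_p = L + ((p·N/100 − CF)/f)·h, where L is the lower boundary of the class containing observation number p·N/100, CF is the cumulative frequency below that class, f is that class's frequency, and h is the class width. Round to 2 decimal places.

N = 81; target position k = 75/100 · 81 = 60.75.
Cumulative frequencies: 12, 28, 56, 81.
Observation 60.75 falls in the class 75 – <100.
L = 75, CF = 56, f = 25, h = 25.
P75 = 75 + ((60.75 − 56)/25)·25 = 75 + 4.75 = 79.75.

79.75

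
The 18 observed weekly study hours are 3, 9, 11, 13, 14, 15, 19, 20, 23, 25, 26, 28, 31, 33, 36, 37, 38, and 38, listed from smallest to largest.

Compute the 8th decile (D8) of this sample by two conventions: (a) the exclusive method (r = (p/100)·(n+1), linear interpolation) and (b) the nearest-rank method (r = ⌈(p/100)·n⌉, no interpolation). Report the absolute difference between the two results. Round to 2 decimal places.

0.20

n = 18.
(a) r = 15.2; between ranks 15 (36) and 16 (37): 36.2.
(b) the nearest-rank method: rank 15 → 36.
|36.2 − 36| = 0.2.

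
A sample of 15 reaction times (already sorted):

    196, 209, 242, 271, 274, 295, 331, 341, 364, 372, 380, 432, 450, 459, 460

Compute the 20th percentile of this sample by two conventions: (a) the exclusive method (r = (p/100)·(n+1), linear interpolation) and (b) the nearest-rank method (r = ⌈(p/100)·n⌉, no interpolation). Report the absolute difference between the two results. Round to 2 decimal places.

5.80

n = 15.
(a) r = 3.2; between ranks 3 (242) and 4 (271): 247.8.
(b) the nearest-rank method: rank 3 → 242.
|247.8 − 242| = 5.8.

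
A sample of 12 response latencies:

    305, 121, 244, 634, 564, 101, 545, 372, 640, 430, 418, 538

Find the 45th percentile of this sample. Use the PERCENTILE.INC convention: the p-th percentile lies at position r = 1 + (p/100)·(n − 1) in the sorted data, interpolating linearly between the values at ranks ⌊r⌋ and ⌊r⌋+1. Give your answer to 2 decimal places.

Sorted: 101, 121, 244, 305, 372, 418, 430, 538, 545, 564, 634, 640.
n = 12.
r = 1 + (45/100)·(12 − 1) = 1 + 4.95 = 5.95.
Rank 5 is 372 and rank 6 is 418.
Interpolate: 372 + 0.95·(418 − 372) = 372 + 0.95·46 = 415.7.

415.70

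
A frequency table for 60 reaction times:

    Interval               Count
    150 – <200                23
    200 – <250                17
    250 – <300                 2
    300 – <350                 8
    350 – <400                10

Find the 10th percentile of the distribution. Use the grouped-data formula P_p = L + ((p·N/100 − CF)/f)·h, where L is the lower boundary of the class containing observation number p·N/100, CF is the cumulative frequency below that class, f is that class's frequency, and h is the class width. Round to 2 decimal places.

163.04

N = 60; target position k = 10/100 · 60 = 6.
Cumulative frequencies: 23, 40, 42, 50, 60.
Observation 6 falls in the class 150 – <200.
L = 150, CF = 0, f = 23, h = 50.
P10 = 150 + ((6 − 0)/23)·50 = 150 + 13.0435 = 163.043.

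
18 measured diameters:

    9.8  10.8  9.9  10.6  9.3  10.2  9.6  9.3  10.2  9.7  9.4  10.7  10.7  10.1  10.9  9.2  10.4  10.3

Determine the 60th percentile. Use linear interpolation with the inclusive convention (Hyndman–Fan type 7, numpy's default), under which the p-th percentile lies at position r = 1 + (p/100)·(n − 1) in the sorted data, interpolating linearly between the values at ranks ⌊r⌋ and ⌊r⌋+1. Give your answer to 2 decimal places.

10.22

Sorted: 9.2, 9.3, 9.3, 9.4, 9.6, 9.7, 9.8, 9.9, 10.1, 10.2, 10.2, 10.3, 10.4, 10.6, 10.7, 10.7, 10.8, 10.9.
n = 18.
r = 1 + (60/100)·(18 − 1) = 1 + 10.2 = 11.2.
Rank 11 is 10.2 and rank 12 is 10.3.
Interpolate: 10.2 + 0.2·(10.3 − 10.2) = 10.2 + 0.2·0.1 = 10.22.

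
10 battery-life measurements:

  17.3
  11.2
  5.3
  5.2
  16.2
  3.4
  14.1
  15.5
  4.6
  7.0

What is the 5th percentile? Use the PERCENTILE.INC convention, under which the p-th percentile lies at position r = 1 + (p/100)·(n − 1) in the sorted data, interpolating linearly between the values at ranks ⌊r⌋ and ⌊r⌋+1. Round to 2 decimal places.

3.94

Sorted: 3.4, 4.6, 5.2, 5.3, 7.0, 11.2, 14.1, 15.5, 16.2, 17.3.
n = 10.
r = 1 + (5/100)·(10 − 1) = 1 + 0.45 = 1.45.
Rank 1 is 3.4 and rank 2 is 4.6.
Interpolate: 3.4 + 0.45·(4.6 − 3.4) = 3.4 + 0.45·1.2 = 3.94.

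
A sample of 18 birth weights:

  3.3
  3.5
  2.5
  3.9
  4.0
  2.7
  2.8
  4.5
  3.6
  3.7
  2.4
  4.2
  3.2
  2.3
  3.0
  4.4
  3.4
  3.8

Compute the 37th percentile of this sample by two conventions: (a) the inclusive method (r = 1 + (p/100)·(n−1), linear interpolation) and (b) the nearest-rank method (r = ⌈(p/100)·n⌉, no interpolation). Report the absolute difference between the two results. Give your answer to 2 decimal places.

Sorted: 2.3, 2.4, 2.5, 2.7, 2.8, 3.0, 3.2, 3.3, 3.4, 3.5, 3.6, 3.7, 3.8, 3.9, 4.0, 4.2, 4.4, 4.5.
n = 18.
(a) r = 7.29; between ranks 7 (3.2) and 8 (3.3): 3.229.
(b) the nearest-rank method: rank 7 → 3.2.
|3.229 − 3.2| = 0.029.

0.03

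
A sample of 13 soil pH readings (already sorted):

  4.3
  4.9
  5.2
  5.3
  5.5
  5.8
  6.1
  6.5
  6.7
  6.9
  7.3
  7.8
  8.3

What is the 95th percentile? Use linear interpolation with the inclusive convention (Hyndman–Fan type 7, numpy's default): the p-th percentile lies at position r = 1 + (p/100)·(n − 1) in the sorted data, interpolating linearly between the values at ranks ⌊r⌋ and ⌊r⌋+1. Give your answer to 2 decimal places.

n = 13.
r = 1 + (95/100)·(13 − 1) = 1 + 11.4 = 12.4.
Rank 12 is 7.8 and rank 13 is 8.3.
Interpolate: 7.8 + 0.4·(8.3 − 7.8) = 7.8 + 0.4·0.5 = 8.

8.00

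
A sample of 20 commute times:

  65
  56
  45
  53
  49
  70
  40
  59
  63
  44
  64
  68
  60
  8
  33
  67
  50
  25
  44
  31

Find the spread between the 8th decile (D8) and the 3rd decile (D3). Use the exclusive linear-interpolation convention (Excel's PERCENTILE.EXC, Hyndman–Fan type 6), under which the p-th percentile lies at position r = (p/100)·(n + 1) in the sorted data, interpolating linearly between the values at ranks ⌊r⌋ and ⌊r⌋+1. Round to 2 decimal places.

20.80

Sorted: 8, 25, 31, 33, 40, 44, 44, 45, 49, 50, 53, 56, 59, 60, 63, 64, 65, 67, 68, 70.
n = 20.
P30: r = 6.3; ranks 6–7 are 44, 44; interpolating gives 44.
P80: r = 16.8; ranks 16–17 are 64, 65; interpolating gives 64.8.
Difference: 64.8 − 44 = 20.8.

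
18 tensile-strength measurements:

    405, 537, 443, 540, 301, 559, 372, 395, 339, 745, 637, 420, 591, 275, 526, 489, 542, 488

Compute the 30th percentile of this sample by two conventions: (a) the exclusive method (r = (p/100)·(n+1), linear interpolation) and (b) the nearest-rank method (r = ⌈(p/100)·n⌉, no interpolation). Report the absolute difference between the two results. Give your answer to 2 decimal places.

Sorted: 275, 301, 339, 372, 395, 405, 420, 443, 488, 489, 526, 537, 540, 542, 559, 591, 637, 745.
n = 18.
(a) r = 5.7; between ranks 5 (395) and 6 (405): 402.
(b) the nearest-rank method: rank 6 → 405.
|402 − 405| = 3.

3.00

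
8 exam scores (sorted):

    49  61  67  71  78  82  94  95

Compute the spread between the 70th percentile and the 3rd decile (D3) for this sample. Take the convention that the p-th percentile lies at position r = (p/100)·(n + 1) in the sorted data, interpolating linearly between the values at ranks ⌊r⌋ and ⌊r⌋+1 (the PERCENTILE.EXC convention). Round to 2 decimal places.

20.40

n = 8.
P30: r = 2.7; ranks 2–3 are 61, 67; interpolating gives 65.2.
P70: r = 6.3; ranks 6–7 are 82, 94; interpolating gives 85.6.
Difference: 85.6 − 65.2 = 20.4.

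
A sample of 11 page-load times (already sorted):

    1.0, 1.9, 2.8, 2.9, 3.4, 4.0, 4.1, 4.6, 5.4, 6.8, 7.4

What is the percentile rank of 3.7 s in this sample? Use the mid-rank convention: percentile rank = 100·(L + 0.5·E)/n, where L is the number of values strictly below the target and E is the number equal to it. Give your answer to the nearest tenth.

45.5

Count below 3.7: L = 5; count equal: E = 0; n = 11.
Percentile rank = 100·(5 + 0.5·0)/11 = 100·5/11 = 45.45.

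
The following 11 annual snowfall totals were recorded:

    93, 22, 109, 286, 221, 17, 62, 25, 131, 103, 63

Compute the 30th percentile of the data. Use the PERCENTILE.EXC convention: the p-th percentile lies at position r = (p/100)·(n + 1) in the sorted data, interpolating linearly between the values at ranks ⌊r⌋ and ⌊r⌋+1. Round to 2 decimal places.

Sorted: 17, 22, 25, 62, 63, 93, 103, 109, 131, 221, 286.
n = 11.
r = (30/100)·(11 + 1) = 3.6.
Rank 3 is 25 and rank 4 is 62.
Interpolate: 25 + 0.6·(62 − 25) = 25 + 0.6·37 = 47.2.

47.20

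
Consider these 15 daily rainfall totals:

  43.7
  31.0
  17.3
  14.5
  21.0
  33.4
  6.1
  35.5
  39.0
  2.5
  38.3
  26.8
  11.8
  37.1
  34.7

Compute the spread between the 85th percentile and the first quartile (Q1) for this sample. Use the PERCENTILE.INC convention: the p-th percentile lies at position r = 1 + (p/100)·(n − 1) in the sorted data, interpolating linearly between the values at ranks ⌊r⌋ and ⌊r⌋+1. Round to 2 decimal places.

Sorted: 2.5, 6.1, 11.8, 14.5, 17.3, 21.0, 26.8, 31.0, 33.4, 34.7, 35.5, 37.1, 38.3, 39.0, 43.7.
n = 15.
P25: r = 4.5; ranks 4–5 are 14.5, 17.3; interpolating gives 15.9.
P85: r = 12.9; ranks 12–13 are 37.1, 38.3; interpolating gives 38.18.
Difference: 38.18 − 15.9 = 22.28.

22.28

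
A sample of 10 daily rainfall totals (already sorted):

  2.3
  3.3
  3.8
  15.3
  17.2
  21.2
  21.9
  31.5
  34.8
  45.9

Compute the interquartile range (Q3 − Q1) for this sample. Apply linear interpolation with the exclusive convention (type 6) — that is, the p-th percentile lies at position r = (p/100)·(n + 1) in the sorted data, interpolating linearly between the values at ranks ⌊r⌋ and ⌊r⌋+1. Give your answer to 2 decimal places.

28.65

n = 10.
P25: r = 2.75; ranks 2–3 are 3.3, 3.8; interpolating gives 3.675.
P75: r = 8.25; ranks 8–9 are 31.5, 34.8; interpolating gives 32.325.
Difference: 32.325 − 3.675 = 28.65.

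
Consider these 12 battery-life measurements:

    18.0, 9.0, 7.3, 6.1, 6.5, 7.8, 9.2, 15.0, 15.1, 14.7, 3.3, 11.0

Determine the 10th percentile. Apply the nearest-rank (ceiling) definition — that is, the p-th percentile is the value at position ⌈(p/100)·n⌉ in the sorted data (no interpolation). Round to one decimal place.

Sorted: 3.3, 6.1, 6.5, 7.3, 7.8, 9.0, 9.2, 11.0, 14.7, 15.0, 15.1, 18.0.
n = 12.
Position = ⌈10/100 · 12⌉ = ⌈1.2⌉ = 2.
The value at rank 2 is 6.1.

6.1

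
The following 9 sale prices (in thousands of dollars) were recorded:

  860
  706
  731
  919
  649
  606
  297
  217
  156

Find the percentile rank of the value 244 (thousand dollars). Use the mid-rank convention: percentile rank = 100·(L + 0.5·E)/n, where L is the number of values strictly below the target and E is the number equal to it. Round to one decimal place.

22.2

Sorted: 156, 217, 297, 606, 649, 706, 731, 860, 919.
Count below 244: L = 2; count equal: E = 0; n = 9.
Percentile rank = 100·(2 + 0.5·0)/9 = 100·2/9 = 22.22.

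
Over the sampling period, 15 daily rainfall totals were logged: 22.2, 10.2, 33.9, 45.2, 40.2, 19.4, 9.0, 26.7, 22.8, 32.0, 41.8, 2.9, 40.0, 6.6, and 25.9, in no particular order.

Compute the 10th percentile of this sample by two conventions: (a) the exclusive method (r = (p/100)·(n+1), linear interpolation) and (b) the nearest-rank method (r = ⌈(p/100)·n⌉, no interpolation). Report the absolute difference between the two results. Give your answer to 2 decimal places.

1.48

Sorted: 2.9, 6.6, 9.0, 10.2, 19.4, 22.2, 22.8, 25.9, 26.7, 32.0, 33.9, 40.0, 40.2, 41.8, 45.2.
n = 15.
(a) r = 1.6; between ranks 1 (2.9) and 2 (6.6): 5.12.
(b) the nearest-rank method: rank 2 → 6.6.
|5.12 − 6.6| = 1.48.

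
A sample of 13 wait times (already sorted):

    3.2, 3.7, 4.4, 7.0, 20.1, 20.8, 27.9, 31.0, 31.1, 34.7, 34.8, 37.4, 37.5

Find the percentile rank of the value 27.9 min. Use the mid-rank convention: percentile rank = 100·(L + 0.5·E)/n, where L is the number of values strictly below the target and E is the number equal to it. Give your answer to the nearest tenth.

50.0

Count below 27.9: L = 6; count equal: E = 1; n = 13.
Percentile rank = 100·(6 + 0.5·1)/13 = 100·6.5/13 = 50.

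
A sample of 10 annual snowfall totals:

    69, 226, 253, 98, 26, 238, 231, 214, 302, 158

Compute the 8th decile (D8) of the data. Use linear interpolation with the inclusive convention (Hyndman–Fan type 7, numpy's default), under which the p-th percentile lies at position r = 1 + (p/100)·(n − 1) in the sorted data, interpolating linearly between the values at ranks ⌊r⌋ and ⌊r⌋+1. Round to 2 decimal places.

Sorted: 26, 69, 98, 158, 214, 226, 231, 238, 253, 302.
n = 10.
r = 1 + (80/100)·(10 − 1) = 1 + 7.2 = 8.2.
Rank 8 is 238 and rank 9 is 253.
Interpolate: 238 + 0.2·(253 − 238) = 238 + 0.2·15 = 241.

241.00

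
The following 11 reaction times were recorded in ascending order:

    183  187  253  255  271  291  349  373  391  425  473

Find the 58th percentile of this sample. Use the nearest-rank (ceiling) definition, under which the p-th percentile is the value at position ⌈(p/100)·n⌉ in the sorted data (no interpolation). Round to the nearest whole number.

n = 11.
Position = ⌈58/100 · 11⌉ = ⌈6.38⌉ = 7.
The value at rank 7 is 349.

349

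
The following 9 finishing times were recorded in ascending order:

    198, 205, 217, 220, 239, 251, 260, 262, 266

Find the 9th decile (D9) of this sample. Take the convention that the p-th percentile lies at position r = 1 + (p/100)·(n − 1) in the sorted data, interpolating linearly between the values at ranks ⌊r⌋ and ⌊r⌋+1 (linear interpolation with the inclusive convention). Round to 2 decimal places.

n = 9.
r = 1 + (90/100)·(9 − 1) = 1 + 7.2 = 8.2.
Rank 8 is 262 and rank 9 is 266.
Interpolate: 262 + 0.2·(266 − 262) = 262 + 0.2·4 = 262.8.

262.80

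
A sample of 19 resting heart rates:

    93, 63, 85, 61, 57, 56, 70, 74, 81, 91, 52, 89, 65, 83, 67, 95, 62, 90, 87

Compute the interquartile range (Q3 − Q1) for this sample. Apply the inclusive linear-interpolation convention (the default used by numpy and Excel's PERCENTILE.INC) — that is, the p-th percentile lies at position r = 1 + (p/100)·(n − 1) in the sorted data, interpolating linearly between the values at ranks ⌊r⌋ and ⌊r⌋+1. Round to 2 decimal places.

25.50

Sorted: 52, 56, 57, 61, 62, 63, 65, 67, 70, 74, 81, 83, 85, 87, 89, 90, 91, 93, 95.
n = 19.
P25: r = 5.5; ranks 5–6 are 62, 63; interpolating gives 62.5.
P75: r = 14.5; ranks 14–15 are 87, 89; interpolating gives 88.
Difference: 88 − 62.5 = 25.5.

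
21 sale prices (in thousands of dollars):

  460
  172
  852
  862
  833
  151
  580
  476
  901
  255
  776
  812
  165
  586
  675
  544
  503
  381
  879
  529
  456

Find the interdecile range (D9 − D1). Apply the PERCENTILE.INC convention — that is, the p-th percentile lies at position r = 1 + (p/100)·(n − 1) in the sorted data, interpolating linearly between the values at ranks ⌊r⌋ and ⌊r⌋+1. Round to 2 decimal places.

690.00

Sorted: 151, 165, 172, 255, 381, 456, 460, 476, 503, 529, 544, 580, 586, 675, 776, 812, 833, 852, 862, 879, 901.
n = 21.
P10: r = 3 (integer) → 172.
P90: r = 19 (integer) → 862.
Difference: 862 − 172 = 690.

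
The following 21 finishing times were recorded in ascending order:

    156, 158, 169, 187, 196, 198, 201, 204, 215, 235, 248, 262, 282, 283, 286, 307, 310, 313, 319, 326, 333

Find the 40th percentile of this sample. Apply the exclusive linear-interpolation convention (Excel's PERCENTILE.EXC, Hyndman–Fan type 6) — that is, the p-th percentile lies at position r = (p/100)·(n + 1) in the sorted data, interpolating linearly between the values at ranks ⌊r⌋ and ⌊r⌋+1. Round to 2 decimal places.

n = 21.
r = (40/100)·(21 + 1) = 8.8.
Rank 8 is 204 and rank 9 is 215.
Interpolate: 204 + 0.8·(215 − 204) = 204 + 0.8·11 = 212.8.

212.80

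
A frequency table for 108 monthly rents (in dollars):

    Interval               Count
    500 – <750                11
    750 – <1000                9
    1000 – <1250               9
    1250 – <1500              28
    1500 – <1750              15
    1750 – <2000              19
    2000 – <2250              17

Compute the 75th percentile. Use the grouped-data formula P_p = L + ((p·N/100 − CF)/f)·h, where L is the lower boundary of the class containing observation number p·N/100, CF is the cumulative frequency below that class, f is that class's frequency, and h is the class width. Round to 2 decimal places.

N = 108; target position k = 75/100 · 108 = 81.
Cumulative frequencies: 11, 20, 29, 57, 72, 91, 108.
Observation 81 falls in the class 1750 – <2000.
L = 1750, CF = 72, f = 19, h = 250.
P75 = 1750 + ((81 − 72)/19)·250 = 1750 + 118.421 = 1868.42.

1868.42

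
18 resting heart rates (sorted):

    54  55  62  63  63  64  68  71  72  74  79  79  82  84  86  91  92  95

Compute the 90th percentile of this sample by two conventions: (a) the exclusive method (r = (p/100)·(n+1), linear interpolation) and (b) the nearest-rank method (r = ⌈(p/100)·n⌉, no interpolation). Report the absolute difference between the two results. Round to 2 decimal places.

n = 18.
(a) r = 17.1; between ranks 17 (92) and 18 (95): 92.3.
(b) the nearest-rank method: rank 17 → 92.
|92.3 − 92| = 0.3.

0.30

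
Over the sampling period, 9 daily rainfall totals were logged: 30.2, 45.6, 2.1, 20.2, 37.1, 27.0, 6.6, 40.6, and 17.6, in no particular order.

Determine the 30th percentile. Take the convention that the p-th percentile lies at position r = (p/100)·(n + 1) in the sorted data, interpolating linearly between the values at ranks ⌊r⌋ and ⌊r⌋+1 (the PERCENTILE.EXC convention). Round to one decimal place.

Sorted: 2.1, 6.6, 17.6, 20.2, 27.0, 30.2, 37.1, 40.6, 45.6.
n = 9.
r = (30/100)·(9 + 1) = 3.
r is an integer, so P30 is the value at rank 3: 17.6.

17.6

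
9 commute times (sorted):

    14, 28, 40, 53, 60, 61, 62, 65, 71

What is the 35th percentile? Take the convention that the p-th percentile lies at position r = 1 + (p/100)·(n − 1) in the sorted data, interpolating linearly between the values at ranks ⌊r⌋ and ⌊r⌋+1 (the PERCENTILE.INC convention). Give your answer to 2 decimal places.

n = 9.
r = 1 + (35/100)·(9 − 1) = 1 + 2.8 = 3.8.
Rank 3 is 40 and rank 4 is 53.
Interpolate: 40 + 0.8·(53 − 40) = 40 + 0.8·13 = 50.4.

50.40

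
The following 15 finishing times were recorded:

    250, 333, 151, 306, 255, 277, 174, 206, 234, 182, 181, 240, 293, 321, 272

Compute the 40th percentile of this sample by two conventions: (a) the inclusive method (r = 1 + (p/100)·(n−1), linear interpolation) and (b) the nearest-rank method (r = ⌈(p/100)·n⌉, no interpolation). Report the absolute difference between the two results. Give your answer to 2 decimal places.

3.60

Sorted: 151, 174, 181, 182, 206, 234, 240, 250, 255, 272, 277, 293, 306, 321, 333.
n = 15.
(a) r = 6.6; between ranks 6 (234) and 7 (240): 237.6.
(b) the nearest-rank method: rank 6 → 234.
|237.6 − 234| = 3.6.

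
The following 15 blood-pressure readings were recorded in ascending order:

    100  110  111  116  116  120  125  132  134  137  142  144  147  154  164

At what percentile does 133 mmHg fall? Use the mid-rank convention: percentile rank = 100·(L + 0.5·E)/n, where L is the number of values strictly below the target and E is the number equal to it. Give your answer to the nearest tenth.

53.3

Count below 133: L = 8; count equal: E = 0; n = 15.
Percentile rank = 100·(8 + 0.5·0)/15 = 100·8/15 = 53.33.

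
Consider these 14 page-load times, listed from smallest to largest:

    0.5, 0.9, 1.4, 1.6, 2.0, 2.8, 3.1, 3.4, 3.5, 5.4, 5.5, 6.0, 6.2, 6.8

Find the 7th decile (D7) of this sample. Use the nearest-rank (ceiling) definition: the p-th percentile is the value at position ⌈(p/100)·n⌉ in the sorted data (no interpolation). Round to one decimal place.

5.4

n = 14.
Position = ⌈70/100 · 14⌉ = ⌈9.8⌉ = 10.
The value at rank 10 is 5.4.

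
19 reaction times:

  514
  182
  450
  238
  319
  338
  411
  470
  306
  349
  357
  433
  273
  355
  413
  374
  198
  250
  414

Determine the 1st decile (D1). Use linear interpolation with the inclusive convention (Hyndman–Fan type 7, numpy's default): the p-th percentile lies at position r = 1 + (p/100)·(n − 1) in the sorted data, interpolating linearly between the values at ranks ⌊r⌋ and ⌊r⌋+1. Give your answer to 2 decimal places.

Sorted: 182, 198, 238, 250, 273, 306, 319, 338, 349, 355, 357, 374, 411, 413, 414, 433, 450, 470, 514.
n = 19.
r = 1 + (10/100)·(19 − 1) = 1 + 1.8 = 2.8.
Rank 2 is 198 and rank 3 is 238.
Interpolate: 198 + 0.8·(238 − 198) = 198 + 0.8·40 = 230.

230.00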